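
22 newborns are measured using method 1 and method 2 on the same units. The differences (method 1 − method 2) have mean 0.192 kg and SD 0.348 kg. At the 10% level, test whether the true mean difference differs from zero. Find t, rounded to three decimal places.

H0: μ_d = 0; H1: μ_d ≠ 0 (paired t-test on the differences, two-sided).
t = d̄/(s_d/√n) = 0.192/(0.348/√22) = 2.588
df = n − 1 = 21
Two-sided p-value ≈ 0.0172
Since p ≈ 0.0172 < α = 0.1, reject H0; the evidence is statistically significant.

2.588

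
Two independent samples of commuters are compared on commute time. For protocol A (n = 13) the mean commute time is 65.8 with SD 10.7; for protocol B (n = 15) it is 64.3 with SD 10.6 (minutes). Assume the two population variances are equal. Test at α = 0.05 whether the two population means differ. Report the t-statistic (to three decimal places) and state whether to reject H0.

Let group 1 = protocol A, group 2 = protocol B. H0: μ_1 = μ_2; H1: μ_1 ≠ μ_2 (two-sample pooled-variance t-test, two-sided).
s_p² = [(13−1)·10.7² + (15−1)·10.6²]/(13+15−2) = 113.343
t = (65.8 − 64.3)/√[113.343·(1/13 + 1/15)] = 0.372
df = n₁ + n₂ − 2 = 26
Two-sided p-value ≈ 0.7130
Since p ≈ 0.7130 > α = 0.05, fail to reject H0; the evidence is not statistically significant.

t = 0.372; fail to reject H0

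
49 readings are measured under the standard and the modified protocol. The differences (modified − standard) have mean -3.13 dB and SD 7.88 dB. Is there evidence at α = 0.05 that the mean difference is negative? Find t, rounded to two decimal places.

-2.78

H0: μ_d = 0; H1: μ_d < 0 (paired t-test on the differences, left-tailed).
t = d̄/(s_d/√n) = -3.13/(7.88/√49) = -2.78
df = n − 1 = 48
p-value = P(T ≤ -2.78) ≈ 0.0039
Since p ≈ 0.0039 < α = 0.05, reject H0; the data support H1.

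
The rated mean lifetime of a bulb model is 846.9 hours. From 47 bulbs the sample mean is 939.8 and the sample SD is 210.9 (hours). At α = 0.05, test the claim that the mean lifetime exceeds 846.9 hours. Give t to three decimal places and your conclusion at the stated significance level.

H0: μ = 846.9; H1: μ > 846.9 (one-sample t-test, right-tailed).
t = (x̄ − μ₀)/(s/√n) = (939.8 − 846.9)/(210.9/√47) = 3.020
df = n − 1 = 46
p-value = P(T ≥ 3.020) ≈ 0.0021
Since p ≈ 0.0021 < α = 0.05, reject H0; the data support H1.

t = 3.020; reject H0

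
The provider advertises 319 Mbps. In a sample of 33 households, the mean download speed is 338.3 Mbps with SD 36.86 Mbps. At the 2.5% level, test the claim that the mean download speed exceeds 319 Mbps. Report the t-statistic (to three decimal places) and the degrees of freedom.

t = 3.008, df = 32

H0: μ = 319; H1: μ > 319 (one-sample t-test, right-tailed).
t = (x̄ − μ₀)/(s/√n) = (338.3 − 319)/(36.86/√33) = 3.008
df = n − 1 = 32
p-value = P(T ≥ 3.008) ≈ 0.003
Since p ≈ 0.003 < α = 0.025, reject H0; the data support H1.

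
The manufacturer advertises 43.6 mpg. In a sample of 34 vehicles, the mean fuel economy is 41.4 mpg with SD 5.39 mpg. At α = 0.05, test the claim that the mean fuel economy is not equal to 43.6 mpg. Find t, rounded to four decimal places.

H0: μ = 43.6; H1: μ ≠ 43.6 (one-sample t-test, two-sided).
t = (x̄ − μ₀)/(s/√n) = (41.4 − 43.6)/(5.39/√34) = -2.3800
df = n − 1 = 33
Two-sided p-value ≈ 0.0232
Since p ≈ 0.0232 < α = 0.05, reject H0; the data support H1.

-2.3800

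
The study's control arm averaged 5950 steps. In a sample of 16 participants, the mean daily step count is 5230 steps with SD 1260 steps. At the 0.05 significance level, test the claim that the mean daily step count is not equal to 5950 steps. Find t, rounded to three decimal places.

-2.286

H0: μ = 5950; H1: μ ≠ 5950 (one-sample t-test, two-sided).
t = (x̄ − μ₀)/(s/√n) = (5230 − 5950)/(1260/√16) = -2.286
df = n − 1 = 15
Two-sided p-value ≈ 0.0372
Since p ≈ 0.0372 < α = 0.05, reject H0; the evidence is statistically significant.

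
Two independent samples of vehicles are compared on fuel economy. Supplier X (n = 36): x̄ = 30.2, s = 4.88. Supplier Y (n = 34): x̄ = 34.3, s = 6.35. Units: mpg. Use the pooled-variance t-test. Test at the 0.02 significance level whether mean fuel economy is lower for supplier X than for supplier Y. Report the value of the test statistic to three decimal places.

-3.039

Let group 1 = supplier X, group 2 = supplier Y. H0: μ_1 = μ_2; H1: μ_1 < μ_2 (two-sample pooled-variance t-test, left-tailed).
s_p² = [(36−1)·4.88² + (34−1)·6.35²]/(36+34−2) = 31.8257
t = (30.2 − 34.3)/√[31.8257·(1/36 + 1/34)] = -3.039
df = n₁ + n₂ − 2 = 68
p-value = P(T ≤ -3.039) ≈ 0.0017
Since p ≈ 0.0017 < α = 0.02, reject H0; the data support H1.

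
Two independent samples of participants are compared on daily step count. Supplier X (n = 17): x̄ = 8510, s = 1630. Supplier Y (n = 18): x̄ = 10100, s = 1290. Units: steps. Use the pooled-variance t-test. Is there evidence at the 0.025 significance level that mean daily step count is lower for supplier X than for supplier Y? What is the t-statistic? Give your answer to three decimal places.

Let group 1 = supplier X, group 2 = supplier Y. H0: μ_1 = μ_2; H1: μ_1 < μ_2 (two-sample pooled-variance t-test, left-tailed).
s_p² = [(17−1)·1630² + (18−1)·1290²]/(17+18−2) = 2145460
t = (8510 − 10100)/√[2145460·(1/17 + 1/18)] = -3.210
df = n₁ + n₂ − 2 = 33
p-value = P(T ≤ -3.210) ≈ 0.0015
Since p ≈ 0.0015 < α = 0.025, reject H0; the evidence is statistically significant.

-3.210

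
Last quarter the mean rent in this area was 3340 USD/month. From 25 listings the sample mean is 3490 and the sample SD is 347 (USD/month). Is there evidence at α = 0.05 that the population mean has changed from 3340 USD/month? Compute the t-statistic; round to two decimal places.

2.16

H0: μ = 3340; H1: μ ≠ 3340 (one-sample t-test, two-sided).
t = (x̄ − μ₀)/(s/√n) = (3490 − 3340)/(347/√25) = 2.16
df = n − 1 = 24
Two-sided p-value ≈ 0.0409
Since p ≈ 0.0409 < α = 0.05, reject H0; the data support H1.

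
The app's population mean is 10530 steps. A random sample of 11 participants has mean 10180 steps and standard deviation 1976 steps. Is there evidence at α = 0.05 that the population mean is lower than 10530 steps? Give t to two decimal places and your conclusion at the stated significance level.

H0: μ = 10530; H1: μ < 10530 (one-sample t-test, left-tailed).
t = (x̄ − μ₀)/(s/√n) = (10180 − 10530)/(1976/√11) = -0.59
df = n − 1 = 10
p-value = P(T ≤ -0.59) ≈ 0.2850
Since p ≈ 0.2850 > α = 0.05, fail to reject H0; the data do not provide sufficient evidence against H0.

t = -0.59; fail to reject H0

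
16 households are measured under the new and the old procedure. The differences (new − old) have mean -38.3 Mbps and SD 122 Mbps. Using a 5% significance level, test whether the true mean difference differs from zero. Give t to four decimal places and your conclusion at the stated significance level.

H0: μ_d = 0; H1: μ_d ≠ 0 (paired t-test on the differences, two-sided).
t = d̄/(s_d/√n) = -38.3/(122/√16) = -1.2557
df = n − 1 = 15
Two-sided p-value ≈ 0.2284
Since p ≈ 0.2284 > α = 0.05, fail to reject H0; the evidence is not statistically significant.

t = -1.2557; fail to reject H0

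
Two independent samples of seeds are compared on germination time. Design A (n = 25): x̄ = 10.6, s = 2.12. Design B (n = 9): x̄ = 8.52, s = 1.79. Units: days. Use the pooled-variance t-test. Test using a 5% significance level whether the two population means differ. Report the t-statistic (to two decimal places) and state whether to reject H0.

Let group 1 = design A, group 2 = design B. H0: μ_1 = μ_2; H1: μ_1 ≠ μ_2 (two-sample pooled-variance t-test, two-sided).
s_p² = [(25−1)·2.12² + (9−1)·1.79²]/(25+9−2) = 4.17183
t = (10.6 − 8.52)/√[4.17183·(1/25 + 1/9)] = 2.62
df = n₁ + n₂ − 2 = 32
Two-sided p-value ≈ 0.013
Since p ≈ 0.013 < α = 0.05, reject H0; the data support H1.

t = 2.62; reject H0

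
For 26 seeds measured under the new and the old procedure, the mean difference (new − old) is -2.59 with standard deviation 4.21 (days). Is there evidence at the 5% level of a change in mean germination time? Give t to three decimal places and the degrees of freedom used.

H0: μ_d = 0; H1: μ_d ≠ 0 (paired t-test on the differences, two-sided).
t = d̄/(s_d/√n) = -2.59/(4.21/√26) = -3.137
df = n − 1 = 25
Two-sided p-value ≈ 0.004
Since p ≈ 0.004 < α = 0.05, reject H0; the evidence is statistically significant.

t = -3.137, df = 25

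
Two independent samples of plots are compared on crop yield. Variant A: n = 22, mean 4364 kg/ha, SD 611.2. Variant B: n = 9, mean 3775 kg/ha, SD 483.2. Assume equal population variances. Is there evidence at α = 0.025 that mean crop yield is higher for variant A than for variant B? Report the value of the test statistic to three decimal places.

Let group 1 = variant A, group 2 = variant B. H0: μ_1 = μ_2; H1: μ_1 > μ_2 (two-sample pooled-variance t-test, right-tailed).
s_p² = [(22−1)·611.2² + (9−1)·483.2²]/(22+9−2) = 334922
t = (4364 − 3775)/√[334922·(1/22 + 1/9)] = 2.572
df = n₁ + n₂ − 2 = 29
p-value = P(T ≥ 2.572) ≈ 0.0077
Since p ≈ 0.0077 < α = 0.025, reject H0; the evidence is statistically significant.

2.572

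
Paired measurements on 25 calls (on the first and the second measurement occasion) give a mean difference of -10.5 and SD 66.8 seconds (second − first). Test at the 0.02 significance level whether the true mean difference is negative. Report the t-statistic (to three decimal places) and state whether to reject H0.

t = -0.786; fail to reject H0

H0: μ_d = 0; H1: μ_d < 0 (paired t-test on the differences, left-tailed).
t = d̄/(s_d/√n) = -10.5/(66.8/√25) = -0.786
df = n − 1 = 24
p-value = P(T ≤ -0.786) ≈ 0.220
Since p ≈ 0.220 > α = 0.02, fail to reject H0; the data do not provide sufficient evidence against H0.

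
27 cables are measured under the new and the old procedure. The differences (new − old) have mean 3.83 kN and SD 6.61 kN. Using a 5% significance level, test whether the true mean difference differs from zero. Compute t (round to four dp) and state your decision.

t = 3.0108; reject H0

H0: μ_d = 0; H1: μ_d ≠ 0 (paired t-test on the differences, two-sided).
t = d̄/(s_d/√n) = 3.83/(6.61/√27) = 3.0108
df = n − 1 = 26
Two-sided p-value ≈ 0.0057
Since p ≈ 0.0057 < α = 0.05, reject H0; the evidence is statistically significant.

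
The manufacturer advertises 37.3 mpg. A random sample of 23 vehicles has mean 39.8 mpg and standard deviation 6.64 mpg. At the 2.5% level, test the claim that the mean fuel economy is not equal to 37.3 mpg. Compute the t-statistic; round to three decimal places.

H0: μ = 37.3; H1: μ ≠ 37.3 (one-sample t-test, two-sided).
t = (x̄ − μ₀)/(s/√n) = (39.8 − 37.3)/(6.64/√23) = 1.806
df = n − 1 = 22
Two-sided p-value ≈ 0.085
Since p ≈ 0.085 > α = 0.025, fail to reject H0; the data do not provide sufficient evidence against H0.

1.806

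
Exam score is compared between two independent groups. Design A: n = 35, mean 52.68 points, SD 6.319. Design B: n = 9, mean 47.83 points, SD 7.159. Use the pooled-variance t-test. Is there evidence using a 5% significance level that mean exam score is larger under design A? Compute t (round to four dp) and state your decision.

Let group 1 = design A, group 2 = design B. H0: μ_1 = μ_2; H1: μ_1 > μ_2 (two-sample pooled-variance t-test, right-tailed).
s_p² = [(35−1)·6.319² + (9−1)·7.159²]/(35+9−2) = 42.0862
t = (52.68 − 47.83)/√[42.0862·(1/35 + 1/9)] = 2.0003
df = n₁ + n₂ − 2 = 42
p-value = P(T ≥ 2.0003) ≈ 0.0260
Since p ≈ 0.0260 < α = 0.05, reject H0; the evidence is statistically significant.

t = 2.0003; reject H0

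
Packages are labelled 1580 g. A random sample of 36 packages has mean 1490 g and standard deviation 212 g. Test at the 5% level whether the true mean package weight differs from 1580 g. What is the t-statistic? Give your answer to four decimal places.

H0: μ = 1580; H1: μ ≠ 1580 (one-sample t-test, two-sided).
t = (x̄ − μ₀)/(s/√n) = (1490 − 1580)/(212/√36) = -2.5472
df = n − 1 = 35
Two-sided p-value ≈ 0.015
Since p ≈ 0.015 < α = 0.05, reject H0; the data support H1.

-2.5472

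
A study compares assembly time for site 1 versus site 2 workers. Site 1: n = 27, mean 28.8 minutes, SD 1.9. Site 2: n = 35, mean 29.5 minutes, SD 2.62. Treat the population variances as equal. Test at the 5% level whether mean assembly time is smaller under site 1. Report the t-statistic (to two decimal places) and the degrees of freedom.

Let group 1 = site 1, group 2 = site 2. H0: μ_1 = μ_2; H1: μ_1 < μ_2 (two-sample pooled-variance t-test, left-tailed).
s_p² = [(27−1)·1.9² + (35−1)·2.62²]/(27+35−2) = 5.45416
t = (28.8 − 29.5)/√[5.45416·(1/27 + 1/35)] = -1.17
df = n₁ + n₂ − 2 = 60
p-value = P(T ≤ -1.17) ≈ 0.123
Since p ≈ 0.123 > α = 0.05, fail to reject H0; the evidence is not statistically significant.

t = -1.17, df = 60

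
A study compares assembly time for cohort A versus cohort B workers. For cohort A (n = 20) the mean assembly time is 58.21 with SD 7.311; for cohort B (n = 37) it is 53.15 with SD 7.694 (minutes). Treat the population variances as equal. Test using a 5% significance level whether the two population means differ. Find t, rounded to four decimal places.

Let group 1 = cohort A, group 2 = cohort B. H0: μ_1 = μ_2; H1: μ_1 ≠ μ_2 (two-sample pooled-variance t-test, two-sided).
s_p² = [(20−1)·7.311² + (37−1)·7.694²]/(20+37−2) = 57.2123
t = (58.21 − 53.15)/√[57.2123·(1/20 + 1/37)] = 2.4104
df = n₁ + n₂ − 2 = 55
Two-sided p-value ≈ 0.0193
Since p ≈ 0.0193 < α = 0.05, reject H0; the data support H1.

2.4104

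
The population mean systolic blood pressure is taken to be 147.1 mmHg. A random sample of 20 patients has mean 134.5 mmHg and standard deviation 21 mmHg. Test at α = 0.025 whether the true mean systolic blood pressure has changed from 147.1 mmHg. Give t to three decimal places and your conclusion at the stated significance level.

H0: μ = 147.1; H1: μ ≠ 147.1 (one-sample t-test, two-sided).
t = (x̄ − μ₀)/(s/√n) = (134.5 − 147.1)/(21/√20) = -2.683
df = n − 1 = 19
Two-sided p-value ≈ 0.0147
Since p ≈ 0.0147 < α = 0.025, reject H0; the data support H1.

t = -2.683; reject H0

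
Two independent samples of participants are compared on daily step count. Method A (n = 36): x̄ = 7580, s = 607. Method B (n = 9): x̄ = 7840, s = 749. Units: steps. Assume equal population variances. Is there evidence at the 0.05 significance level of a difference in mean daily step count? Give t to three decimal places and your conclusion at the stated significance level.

t = -1.097; fail to reject H0

Let group 1 = method A, group 2 = method B. H0: μ_1 = μ_2; H1: μ_1 ≠ μ_2 (two-sample pooled-variance t-test, two-sided).
s_p² = [(36−1)·607² + (9−1)·749²]/(36+9−2) = 404273
t = (7580 − 7840)/√[404273·(1/36 + 1/9)] = -1.097
df = n₁ + n₂ − 2 = 43
Two-sided p-value ≈ 0.2786
Since p ≈ 0.2786 > α = 0.05, fail to reject H0; the evidence is not statistically significant.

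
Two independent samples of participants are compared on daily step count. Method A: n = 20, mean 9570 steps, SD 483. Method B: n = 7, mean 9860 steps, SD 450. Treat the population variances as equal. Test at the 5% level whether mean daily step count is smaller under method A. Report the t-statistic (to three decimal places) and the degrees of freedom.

t = -1.389, df = 25

Let group 1 = method A, group 2 = method B. H0: μ_1 = μ_2; H1: μ_1 < μ_2 (two-sample pooled-variance t-test, left-tailed).
s_p² = [(20−1)·483² + (7−1)·450²]/(20+7−2) = 225900
t = (9570 − 9860)/√[225900·(1/20 + 1/7)] = -1.389
df = n₁ + n₂ − 2 = 25
p-value = P(T ≤ -1.389) ≈ 0.0885
Since p ≈ 0.0885 > α = 0.05, fail to reject H0; the evidence is not statistically significant.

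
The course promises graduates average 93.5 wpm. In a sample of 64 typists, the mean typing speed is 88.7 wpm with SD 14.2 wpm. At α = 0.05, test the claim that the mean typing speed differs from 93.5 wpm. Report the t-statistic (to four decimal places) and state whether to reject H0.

H0: μ = 93.5; H1: μ ≠ 93.5 (one-sample t-test, two-sided).
t = (x̄ − μ₀)/(s/√n) = (88.7 − 93.5)/(14.2/√64) = -2.7042
df = n − 1 = 63
Two-sided p-value ≈ 0.009
Since p ≈ 0.009 < α = 0.05, reject H0; the evidence is statistically significant.

t = -2.7042; reject H0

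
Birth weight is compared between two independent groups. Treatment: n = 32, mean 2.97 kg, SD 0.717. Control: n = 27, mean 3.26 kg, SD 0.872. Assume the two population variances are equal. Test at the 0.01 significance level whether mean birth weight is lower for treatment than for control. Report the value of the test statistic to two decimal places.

-1.40

Let group 1 = treatment, group 2 = control. H0: μ_1 = μ_2; H1: μ_1 < μ_2 (two-sample pooled-variance t-test, left-tailed).
s_p² = [(32−1)·0.717² + (27−1)·0.872²]/(32+27−2) = 0.626434
t = (2.97 − 3.26)/√[0.626434·(1/32 + 1/27)] = -1.40
df = n₁ + n₂ − 2 = 57
p-value = P(T ≤ -1.40) ≈ 0.0831
Since p ≈ 0.0831 > α = 0.01, fail to reject H0; the evidence is not statistically significant.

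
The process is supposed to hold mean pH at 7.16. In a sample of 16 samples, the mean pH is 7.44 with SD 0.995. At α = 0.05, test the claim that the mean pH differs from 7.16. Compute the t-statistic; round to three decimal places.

1.126

H0: μ = 7.16; H1: μ ≠ 7.16 (one-sample t-test, two-sided).
t = (x̄ − μ₀)/(s/√n) = (7.44 − 7.16)/(0.995/√16) = 1.126
df = n − 1 = 15
Two-sided p-value ≈ 0.2780
Since p ≈ 0.2780 > α = 0.05, fail to reject H0; the data do not provide sufficient evidence against H0.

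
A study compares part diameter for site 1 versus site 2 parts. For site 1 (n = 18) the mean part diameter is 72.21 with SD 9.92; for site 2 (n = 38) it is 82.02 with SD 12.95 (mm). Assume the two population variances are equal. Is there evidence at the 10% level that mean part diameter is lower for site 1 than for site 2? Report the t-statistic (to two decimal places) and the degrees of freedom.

t = -2.84, df = 54

Let group 1 = site 1, group 2 = site 2. H0: μ_1 = μ_2; H1: μ_1 < μ_2 (two-sample pooled-variance t-test, left-tailed).
s_p² = [(18−1)·9.92² + (38−1)·12.95²]/(18+38−2) = 145.887
t = (72.21 − 82.02)/√[145.887·(1/18 + 1/38)] = -2.84
df = n₁ + n₂ − 2 = 54
p-value = P(T ≤ -2.84) ≈ 0.0032
Since p ≈ 0.0032 < α = 0.1, reject H0; the data support H1.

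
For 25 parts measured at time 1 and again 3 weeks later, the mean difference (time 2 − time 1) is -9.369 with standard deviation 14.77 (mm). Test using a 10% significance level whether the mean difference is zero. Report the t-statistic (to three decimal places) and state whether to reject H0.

t = -3.172; reject H0

H0: μ_d = 0; H1: μ_d ≠ 0 (paired t-test on the differences, two-sided).
t = d̄/(s_d/√n) = -9.369/(14.77/√25) = -3.172
df = n − 1 = 24
Two-sided p-value ≈ 0.004
Since p ≈ 0.004 < α = 0.1, reject H0; the data support H1.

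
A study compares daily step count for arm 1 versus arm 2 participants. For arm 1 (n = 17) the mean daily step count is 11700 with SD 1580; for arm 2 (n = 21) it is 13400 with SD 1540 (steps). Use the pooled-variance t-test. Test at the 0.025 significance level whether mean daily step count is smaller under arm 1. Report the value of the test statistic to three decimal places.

-3.345

Let group 1 = arm 1, group 2 = arm 2. H0: μ_1 = μ_2; H1: μ_1 < μ_2 (two-sample pooled-variance t-test, left-tailed).
s_p² = [(17−1)·1580² + (21−1)·1540²]/(17+21−2) = 2427070
t = (11700 − 13400)/√[2427070·(1/17 + 1/21)] = -3.345
df = n₁ + n₂ − 2 = 36
p-value = P(T ≤ -3.345) ≈ 0.001
Since p ≈ 0.001 < α = 0.025, reject H0; the data support H1.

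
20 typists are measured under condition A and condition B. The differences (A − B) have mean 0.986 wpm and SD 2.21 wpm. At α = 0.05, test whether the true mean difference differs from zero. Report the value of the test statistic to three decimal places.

1.995

H0: μ_d = 0; H1: μ_d ≠ 0 (paired t-test on the differences, two-sided).
t = d̄/(s_d/√n) = 0.986/(2.21/√20) = 1.995
df = n − 1 = 19
Two-sided p-value ≈ 0.061
Since p ≈ 0.061 > α = 0.05, fail to reject H0; the data do not provide sufficient evidence against H0.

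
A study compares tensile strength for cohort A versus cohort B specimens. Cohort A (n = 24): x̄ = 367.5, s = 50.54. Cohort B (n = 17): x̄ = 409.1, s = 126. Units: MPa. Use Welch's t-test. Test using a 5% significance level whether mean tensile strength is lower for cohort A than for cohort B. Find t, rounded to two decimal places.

-1.29

Let group 1 = cohort A, group 2 = cohort B. H0: μ_1 = μ_2; H1: μ_1 < μ_2 (Welch's two-sample t-test, left-tailed).
t = (x̄_1 − x̄_2)/√(s_1²/n_1 + s_2²/n_2) = (367.5 − 409.1)/√(50.54²/24 + 126²/17) = -1.29
Welch–Satterthwaite df ≈ 19.68
p-value = P(T ≤ -1.29) ≈ 0.106
Since p ≈ 0.106 > α = 0.05, fail to reject H0; the data do not provide sufficient evidence against H0.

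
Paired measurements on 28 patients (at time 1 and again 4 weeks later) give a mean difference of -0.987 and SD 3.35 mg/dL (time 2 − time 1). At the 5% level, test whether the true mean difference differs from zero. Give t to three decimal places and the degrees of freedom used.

t = -1.559, df = 27

H0: μ_d = 0; H1: μ_d ≠ 0 (paired t-test on the differences, two-sided).
t = d̄/(s_d/√n) = -0.987/(3.35/√28) = -1.559
df = n − 1 = 27
Two-sided p-value ≈ 0.1306
Since p ≈ 0.1306 > α = 0.05, fail to reject H0; the evidence is not statistically significant.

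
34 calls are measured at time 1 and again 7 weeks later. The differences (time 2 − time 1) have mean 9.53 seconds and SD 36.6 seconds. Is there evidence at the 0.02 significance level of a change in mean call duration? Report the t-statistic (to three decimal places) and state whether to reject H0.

t = 1.518; fail to reject H0

H0: μ_d = 0; H1: μ_d ≠ 0 (paired t-test on the differences, two-sided).
t = d̄/(s_d/√n) = 9.53/(36.6/√34) = 1.518
df = n − 1 = 33
Two-sided p-value ≈ 0.138
Since p ≈ 0.138 > α = 0.02, fail to reject H0; the evidence is not statistically significant.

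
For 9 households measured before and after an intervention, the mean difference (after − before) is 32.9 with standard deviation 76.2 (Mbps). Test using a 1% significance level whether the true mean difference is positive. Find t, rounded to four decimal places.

1.2953

H0: μ_d = 0; H1: μ_d > 0 (paired t-test on the differences, right-tailed).
t = d̄/(s_d/√n) = 32.9/(76.2/√9) = 1.2953
df = n − 1 = 8
p-value = P(T ≥ 1.2953) ≈ 0.1157
Since p ≈ 0.1157 > α = 0.01, fail to reject H0; the data do not provide sufficient evidence against H0.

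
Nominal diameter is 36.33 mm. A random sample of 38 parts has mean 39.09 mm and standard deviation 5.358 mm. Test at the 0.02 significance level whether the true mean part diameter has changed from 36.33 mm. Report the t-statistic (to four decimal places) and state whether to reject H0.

H0: μ = 36.33; H1: μ ≠ 36.33 (one-sample t-test, two-sided).
t = (x̄ − μ₀)/(s/√n) = (39.09 − 36.33)/(5.358/√38) = 3.1754
df = n − 1 = 37
Two-sided p-value ≈ 0.0030
Since p ≈ 0.0030 < α = 0.02, reject H0; the data support H1.

t = 3.1754; reject H0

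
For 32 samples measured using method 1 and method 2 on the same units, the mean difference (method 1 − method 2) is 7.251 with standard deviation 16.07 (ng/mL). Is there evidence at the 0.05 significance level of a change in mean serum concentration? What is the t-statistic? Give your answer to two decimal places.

2.55

H0: μ_d = 0; H1: μ_d ≠ 0 (paired t-test on the differences, two-sided).
t = d̄/(s_d/√n) = 7.251/(16.07/√32) = 2.55
df = n − 1 = 31
Two-sided p-value ≈ 0.0158
Since p ≈ 0.0158 < α = 0.05, reject H0; the evidence is statistically significant.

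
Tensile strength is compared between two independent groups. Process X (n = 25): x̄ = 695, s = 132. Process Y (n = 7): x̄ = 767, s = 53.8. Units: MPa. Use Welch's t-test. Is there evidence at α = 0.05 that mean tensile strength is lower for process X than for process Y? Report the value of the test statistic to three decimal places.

-2.161

Let group 1 = process X, group 2 = process Y. H0: μ_1 = μ_2; H1: μ_1 < μ_2 (Welch's two-sample t-test, left-tailed).
t = (x̄_1 − x̄_2)/√(s_1²/n_1 + s_2²/n_2) = (695 − 767)/√(132²/25 + 53.8²/7) = -2.161
Welch–Satterthwaite df ≈ 25.30
p-value = P(T ≤ -2.161) ≈ 0.0202
Since p ≈ 0.0202 < α = 0.05, reject H0; the data support H1.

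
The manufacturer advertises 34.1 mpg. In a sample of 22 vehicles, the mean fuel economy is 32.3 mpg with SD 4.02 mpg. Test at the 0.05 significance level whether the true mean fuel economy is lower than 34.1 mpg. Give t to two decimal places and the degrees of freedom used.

H0: μ = 34.1; H1: μ < 34.1 (one-sample t-test, left-tailed).
t = (x̄ − μ₀)/(s/√n) = (32.3 − 34.1)/(4.02/√22) = -2.10
df = n − 1 = 21
p-value = P(T ≤ -2.10) ≈ 0.024
Since p ≈ 0.024 < α = 0.05, reject H0; the evidence is statistically significant.

t = -2.10, df = 21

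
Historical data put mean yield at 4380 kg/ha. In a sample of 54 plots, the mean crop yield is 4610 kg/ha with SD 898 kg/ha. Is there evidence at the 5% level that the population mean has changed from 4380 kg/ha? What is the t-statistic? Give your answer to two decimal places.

H0: μ = 4380; H1: μ ≠ 4380 (one-sample t-test, two-sided).
t = (x̄ − μ₀)/(s/√n) = (4610 − 4380)/(898/√54) = 1.88
df = n − 1 = 53
Two-sided p-value ≈ 0.0653
Since p ≈ 0.0653 > α = 0.05, fail to reject H0; the evidence is not statistically significant.

1.88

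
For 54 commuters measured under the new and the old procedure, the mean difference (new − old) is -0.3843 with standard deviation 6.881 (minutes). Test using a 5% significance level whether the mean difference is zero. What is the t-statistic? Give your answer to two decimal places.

-0.41

H0: μ_d = 0; H1: μ_d ≠ 0 (paired t-test on the differences, two-sided).
t = d̄/(s_d/√n) = -0.3843/(6.881/√54) = -0.41
df = n − 1 = 53
Two-sided p-value ≈ 0.683
Since p ≈ 0.683 > α = 0.05, fail to reject H0; the evidence is not statistically significant.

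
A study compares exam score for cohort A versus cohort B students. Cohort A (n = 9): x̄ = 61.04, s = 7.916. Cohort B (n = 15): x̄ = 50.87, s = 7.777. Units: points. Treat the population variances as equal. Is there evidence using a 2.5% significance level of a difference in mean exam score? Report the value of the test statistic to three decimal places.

3.081

Let group 1 = cohort A, group 2 = cohort B. H0: μ_1 = μ_2; H1: μ_1 ≠ μ_2 (two-sample pooled-variance t-test, two-sided).
s_p² = [(9−1)·7.916² + (15−1)·7.777²]/(9+15−2) = 61.2749
t = (61.04 − 50.87)/√[61.2749·(1/9 + 1/15)] = 3.081
df = n₁ + n₂ − 2 = 22
Two-sided p-value ≈ 0.0055
Since p ≈ 0.0055 < α = 0.025, reject H0; the data support H1.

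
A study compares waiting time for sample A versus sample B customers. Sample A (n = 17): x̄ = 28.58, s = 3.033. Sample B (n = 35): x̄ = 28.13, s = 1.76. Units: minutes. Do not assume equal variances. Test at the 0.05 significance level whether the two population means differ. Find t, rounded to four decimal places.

0.5671

Let group 1 = sample A, group 2 = sample B. H0: μ_1 = μ_2; H1: μ_1 ≠ μ_2 (Welch's two-sample t-test, two-sided).
t = (x̄_1 − x̄_2)/√(s_1²/n_1 + s_2²/n_2) = (28.58 − 28.13)/√(3.033²/17 + 1.76²/35) = 0.5671
Welch–Satterthwaite df ≈ 21.39
Two-sided p-value ≈ 0.577
Since p ≈ 0.577 > α = 0.05, fail to reject H0; the evidence is not statistically significant.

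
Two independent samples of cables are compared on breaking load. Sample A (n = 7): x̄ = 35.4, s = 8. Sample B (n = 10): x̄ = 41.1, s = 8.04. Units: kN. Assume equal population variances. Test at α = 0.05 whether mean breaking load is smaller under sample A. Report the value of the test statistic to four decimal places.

-1.4415

Let group 1 = sample A, group 2 = sample B. H0: μ_1 = μ_2; H1: μ_1 < μ_2 (two-sample pooled-variance t-test, left-tailed).
s_p² = [(7−1)·8² + (10−1)·8.04²]/(7+10−2) = 64.385
t = (35.4 − 41.1)/√[64.385·(1/7 + 1/10)] = -1.4415
df = n₁ + n₂ − 2 = 15
p-value = P(T ≤ -1.4415) ≈ 0.085
Since p ≈ 0.085 > α = 0.05, fail to reject H0; the data do not provide sufficient evidence against H0.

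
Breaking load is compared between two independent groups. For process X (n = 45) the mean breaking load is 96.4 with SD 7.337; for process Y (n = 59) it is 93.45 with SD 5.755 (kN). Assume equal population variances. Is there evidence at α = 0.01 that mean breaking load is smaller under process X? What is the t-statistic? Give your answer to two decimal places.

2.30

Let group 1 = process X, group 2 = process Y. H0: μ_1 = μ_2; H1: μ_1 < μ_2 (two-sample pooled-variance t-test, left-tailed).
s_p² = [(45−1)·7.337² + (59−1)·5.755²]/(45+59−2) = 42.0544
t = (96.4 − 93.45)/√[42.0544·(1/45 + 1/59)] = 2.30
df = n₁ + n₂ − 2 = 102
p-value = P(T ≤ 2.30) ≈ 0.988
Since p ≈ 0.988 > α = 0.01, fail to reject H0; the data do not provide sufficient evidence against H0.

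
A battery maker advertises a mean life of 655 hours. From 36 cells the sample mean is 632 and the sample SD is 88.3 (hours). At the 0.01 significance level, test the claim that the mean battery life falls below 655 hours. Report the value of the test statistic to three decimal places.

H0: μ = 655; H1: μ < 655 (one-sample t-test, left-tailed).
t = (x̄ − μ₀)/(s/√n) = (632 − 655)/(88.3/√36) = -1.563
df = n − 1 = 35
p-value = P(T ≤ -1.563) ≈ 0.0635
Since p ≈ 0.0635 > α = 0.01, fail to reject H0; the evidence is not statistically significant.

-1.563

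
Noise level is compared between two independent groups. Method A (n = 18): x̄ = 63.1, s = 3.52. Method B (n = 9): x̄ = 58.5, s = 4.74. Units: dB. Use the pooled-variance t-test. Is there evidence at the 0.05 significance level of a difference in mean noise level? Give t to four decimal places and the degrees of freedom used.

t = 2.8514, df = 25

Let group 1 = method A, group 2 = method B. H0: μ_1 = μ_2; H1: μ_1 ≠ μ_2 (two-sample pooled-variance t-test, two-sided).
s_p² = [(18−1)·3.52² + (9−1)·4.74²]/(18+9−2) = 15.6151
t = (63.1 − 58.5)/√[15.6151·(1/18 + 1/9)] = 2.8514
df = n₁ + n₂ − 2 = 25
Two-sided p-value ≈ 0.0086
Since p ≈ 0.0086 < α = 0.05, reject H0; the evidence is statistically significant.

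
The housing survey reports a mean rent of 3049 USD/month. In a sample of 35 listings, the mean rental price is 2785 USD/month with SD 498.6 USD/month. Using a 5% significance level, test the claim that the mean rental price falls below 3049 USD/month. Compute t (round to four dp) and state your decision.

t = -3.1325; reject H0

H0: μ = 3049; H1: μ < 3049 (one-sample t-test, left-tailed).
t = (x̄ − μ₀)/(s/√n) = (2785 − 3049)/(498.6/√35) = -3.1325
df = n − 1 = 34
p-value = P(T ≤ -3.1325) ≈ 0.0018
Since p ≈ 0.0018 < α = 0.05, reject H0; the evidence is statistically significant.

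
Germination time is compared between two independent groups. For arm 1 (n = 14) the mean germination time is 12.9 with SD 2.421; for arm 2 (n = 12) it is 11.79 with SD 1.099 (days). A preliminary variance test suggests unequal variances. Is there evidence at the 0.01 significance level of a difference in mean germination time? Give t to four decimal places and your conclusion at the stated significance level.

t = 1.5403; fail to reject H0

Let group 1 = arm 1, group 2 = arm 2. H0: μ_1 = μ_2; H1: μ_1 ≠ μ_2 (Welch's two-sample t-test, two-sided).
t = (x̄_1 − x̄_2)/√(s_1²/n_1 + s_2²/n_2) = (12.9 − 11.79)/√(2.421²/14 + 1.099²/12) = 1.5403
Welch–Satterthwaite df ≈ 18.72
Two-sided p-value ≈ 0.140
Since p ≈ 0.140 > α = 0.01, fail to reject H0; the evidence is not statistically significant.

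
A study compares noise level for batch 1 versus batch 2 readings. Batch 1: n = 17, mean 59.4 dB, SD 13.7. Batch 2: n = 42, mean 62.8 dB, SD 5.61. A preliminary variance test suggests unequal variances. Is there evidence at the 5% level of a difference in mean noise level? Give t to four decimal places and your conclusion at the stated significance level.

t = -0.9902; fail to reject H0

Let group 1 = batch 1, group 2 = batch 2. H0: μ_1 = μ_2; H1: μ_1 ≠ μ_2 (Welch's two-sample t-test, two-sided).
t = (x̄_1 − x̄_2)/√(s_1²/n_1 + s_2²/n_2) = (59.4 − 62.8)/√(13.7²/17 + 5.61²/42) = -0.9902
Welch–Satterthwaite df ≈ 18.21
Two-sided p-value ≈ 0.335
Since p ≈ 0.335 > α = 0.05, fail to reject H0; the data do not provide sufficient evidence against H0.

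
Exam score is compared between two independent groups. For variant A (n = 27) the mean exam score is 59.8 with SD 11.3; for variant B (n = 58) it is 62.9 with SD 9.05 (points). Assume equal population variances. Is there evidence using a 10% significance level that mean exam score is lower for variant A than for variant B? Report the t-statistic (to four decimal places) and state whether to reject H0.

Let group 1 = variant A, group 2 = variant B. H0: μ_1 = μ_2; H1: μ_1 < μ_2 (two-sample pooled-variance t-test, left-tailed).
s_p² = [(27−1)·11.3² + (58−1)·9.05²]/(27+58−2) = 96.2456
t = (59.8 − 62.9)/√[96.2456·(1/27 + 1/58)] = -1.3563
df = n₁ + n₂ − 2 = 83
p-value = P(T ≤ -1.3563) ≈ 0.089
Since p ≈ 0.089 < α = 0.1, reject H0; the evidence is statistically significant.

t = -1.3563; reject H0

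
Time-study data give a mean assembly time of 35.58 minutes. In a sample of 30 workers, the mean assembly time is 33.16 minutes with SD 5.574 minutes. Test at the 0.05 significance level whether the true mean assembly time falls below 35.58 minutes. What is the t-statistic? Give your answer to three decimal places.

-2.378

H0: μ = 35.58; H1: μ < 35.58 (one-sample t-test, left-tailed).
t = (x̄ − μ₀)/(s/√n) = (33.16 − 35.58)/(5.574/√30) = -2.378
df = n − 1 = 29
p-value = P(T ≤ -2.378) ≈ 0.0121
Since p ≈ 0.0121 < α = 0.05, reject H0; the data support H1.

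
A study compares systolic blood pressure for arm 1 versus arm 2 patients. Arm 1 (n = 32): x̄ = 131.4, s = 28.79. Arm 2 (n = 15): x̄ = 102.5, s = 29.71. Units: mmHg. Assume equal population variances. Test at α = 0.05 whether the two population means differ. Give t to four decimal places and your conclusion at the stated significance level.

Let group 1 = arm 1, group 2 = arm 2. H0: μ_1 = μ_2; H1: μ_1 ≠ μ_2 (two-sample pooled-variance t-test, two-sided).
s_p² = [(32−1)·28.79² + (15−1)·29.71²]/(32+15−2) = 845.608
t = (131.4 − 102.5)/√[845.608·(1/32 + 1/15)] = 3.1760
df = n₁ + n₂ − 2 = 45
Two-sided p-value ≈ 0.0027
Since p ≈ 0.0027 < α = 0.05, reject H0; the data support H1.

t = 3.1760; reject H0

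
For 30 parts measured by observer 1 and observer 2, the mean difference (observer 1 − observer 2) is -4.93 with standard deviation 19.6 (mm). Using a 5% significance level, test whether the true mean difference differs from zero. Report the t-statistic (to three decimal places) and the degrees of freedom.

H0: μ_d = 0; H1: μ_d ≠ 0 (paired t-test on the differences, two-sided).
t = d̄/(s_d/√n) = -4.93/(19.6/√30) = -1.378
df = n − 1 = 29
Two-sided p-value ≈ 0.1788
Since p ≈ 0.1788 > α = 0.05, fail to reject H0; the data do not provide sufficient evidence against H0.

t = -1.378, df = 29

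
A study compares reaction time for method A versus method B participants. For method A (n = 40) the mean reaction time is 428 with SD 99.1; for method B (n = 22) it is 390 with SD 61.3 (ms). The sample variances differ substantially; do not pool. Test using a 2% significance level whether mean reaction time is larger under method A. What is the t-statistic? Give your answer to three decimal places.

1.862

Let group 1 = method A, group 2 = method B. H0: μ_1 = μ_2; H1: μ_1 > μ_2 (Welch's two-sample t-test, right-tailed).
t = (x̄_1 − x̄_2)/√(s_1²/n_1 + s_2²/n_2) = (428 − 390)/√(99.1²/40 + 61.3²/22) = 1.862
Welch–Satterthwaite df ≈ 59.06
p-value = P(T ≥ 1.862) ≈ 0.034
Since p ≈ 0.034 > α = 0.02, fail to reject H0; the data do not provide sufficient evidence against H0.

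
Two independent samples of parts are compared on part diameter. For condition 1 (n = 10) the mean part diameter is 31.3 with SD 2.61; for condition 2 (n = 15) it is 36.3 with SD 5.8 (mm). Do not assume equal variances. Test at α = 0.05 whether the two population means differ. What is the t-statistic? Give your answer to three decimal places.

Let group 1 = condition 1, group 2 = condition 2. H0: μ_1 = μ_2; H1: μ_1 ≠ μ_2 (Welch's two-sample t-test, two-sided).
t = (x̄_1 − x̄_2)/√(s_1²/n_1 + s_2²/n_2) = (31.3 − 36.3)/√(2.61²/10 + 5.8²/15) = -2.924
Welch–Satterthwaite df ≈ 20.81
Two-sided p-value ≈ 0.0082
Since p ≈ 0.0082 < α = 0.05, reject H0; the data support H1.

-2.924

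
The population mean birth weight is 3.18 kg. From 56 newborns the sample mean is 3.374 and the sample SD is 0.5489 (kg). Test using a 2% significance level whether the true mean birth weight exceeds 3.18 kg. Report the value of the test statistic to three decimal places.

2.645

H0: μ = 3.18; H1: μ > 3.18 (one-sample t-test, right-tailed).
t = (x̄ − μ₀)/(s/√n) = (3.374 − 3.18)/(0.5489/√56) = 2.645
df = n − 1 = 55
p-value = P(T ≥ 2.645) ≈ 0.005
Since p ≈ 0.005 < α = 0.02, reject H0; the evidence is statistically significant.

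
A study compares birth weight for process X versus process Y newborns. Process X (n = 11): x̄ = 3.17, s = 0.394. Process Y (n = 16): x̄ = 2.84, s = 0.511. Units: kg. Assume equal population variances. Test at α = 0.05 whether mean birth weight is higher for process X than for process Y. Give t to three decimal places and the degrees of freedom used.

Let group 1 = process X, group 2 = process Y. H0: μ_1 = μ_2; H1: μ_1 > μ_2 (two-sample pooled-variance t-test, right-tailed).
s_p² = [(11−1)·0.394² + (16−1)·0.511²]/(11+16−2) = 0.218767
t = (3.17 − 2.84)/√[0.218767·(1/11 + 1/16)] = 1.801
df = n₁ + n₂ − 2 = 25
p-value = P(T ≥ 1.801) ≈ 0.0419
Since p ≈ 0.0419 < α = 0.05, reject H0; the evidence is statistically significant.

t = 1.801, df = 25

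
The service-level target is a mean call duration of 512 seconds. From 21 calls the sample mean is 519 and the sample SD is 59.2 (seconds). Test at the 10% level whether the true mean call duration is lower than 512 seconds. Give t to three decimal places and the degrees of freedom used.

t = 0.542, df = 20

H0: μ = 512; H1: μ < 512 (one-sample t-test, left-tailed).
t = (x̄ − μ₀)/(s/√n) = (519 − 512)/(59.2/√21) = 0.542
df = n − 1 = 20
p-value = P(T ≤ 0.542) ≈ 0.7030
Since p ≈ 0.7030 > α = 0.1, fail to reject H0; the evidence is not statistically significant.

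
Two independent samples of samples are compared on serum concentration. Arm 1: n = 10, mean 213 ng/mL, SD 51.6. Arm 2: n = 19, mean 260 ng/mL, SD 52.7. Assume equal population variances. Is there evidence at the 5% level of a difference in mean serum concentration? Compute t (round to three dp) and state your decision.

Let group 1 = arm 1, group 2 = arm 2. H0: μ_1 = μ_2; H1: μ_1 ≠ μ_2 (two-sample pooled-variance t-test, two-sided).
s_p² = [(10−1)·51.6² + (19−1)·52.7²]/(10+19−2) = 2739.05
t = (213 − 260)/√[2739.05·(1/10 + 1/19)] = -2.299
df = n₁ + n₂ − 2 = 27
Two-sided p-value ≈ 0.0295
Since p ≈ 0.0295 < α = 0.05, reject H0; the evidence is statistically significant.

t = -2.299; reject H0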